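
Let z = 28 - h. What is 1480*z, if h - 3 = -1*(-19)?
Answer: 8880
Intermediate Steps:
h = 22 (h = 3 - 1*(-19) = 3 + 19 = 22)
z = 6 (z = 28 - 1*22 = 28 - 22 = 6)
1480*z = 1480*6 = 8880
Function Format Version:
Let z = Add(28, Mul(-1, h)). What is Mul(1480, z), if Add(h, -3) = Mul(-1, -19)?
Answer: 8880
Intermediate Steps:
h = 22 (h = Add(3, Mul(-1, -19)) = Add(3, 19) = 22)
z = 6 (z = Add(28, Mul(-1, 22)) = Add(28, -22) = 6)
Mul(1480, z) = Mul(1480, 6) = 8880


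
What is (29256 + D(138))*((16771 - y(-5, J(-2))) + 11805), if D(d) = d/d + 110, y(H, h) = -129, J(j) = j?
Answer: 842979735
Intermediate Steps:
D(d) = 111 (D(d) = 1 + 110 = 111)
(29256 + D(138))*((16771 - y(-5, J(-2))) + 11805) = (29256 + 111)*((16771 - 1*(-129)) + 11805) = 29367*((16771 + 129) + 11805) = 29367*(16900 + 11805) = 29367*28705 = 842979735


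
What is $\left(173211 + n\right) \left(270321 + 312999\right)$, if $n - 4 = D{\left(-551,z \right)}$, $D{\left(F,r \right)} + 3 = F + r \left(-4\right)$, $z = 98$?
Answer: $100487953080$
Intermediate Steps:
$D{\left(F,r \right)} = -3 + F - 4 r$ ($D{\left(F,r \right)} = -3 + \left(F + r \left(-4\right)\right) = -3 + \left(F - 4 r\right) = -3 + F - 4 r$)
$n = -942$ ($n = 4 - 946 = -942$)
$\left(173211 + n\right) \left(270321 + 312999\right) = \left(173211 - 942\right) \left(270321 + 312999\right) = 172269 \cdot 583320 = 100487953080$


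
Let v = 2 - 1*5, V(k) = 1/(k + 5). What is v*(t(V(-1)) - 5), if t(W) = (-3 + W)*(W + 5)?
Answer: 933/16 ≈ 58.313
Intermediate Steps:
V(k) = 1/(5 + k)
v = -3 (v = 2 - 5 = -3)
t(W) = (-3 + W)*(5 + W)
v*(t(V(-1)) - 5) = -3*((-15 + (1/(5 - 1))² + 2/(5 - 1)) - 5) = -3*((-15 + (1/4)² + 2/4) - 5) = -3*((-15 + (¼)² + 2*(¼)) - 5) = -3*((-15 + 1/16 + ½) - 5) = -3*(-231/16 - 5) = -3*(-311/16) = 933/16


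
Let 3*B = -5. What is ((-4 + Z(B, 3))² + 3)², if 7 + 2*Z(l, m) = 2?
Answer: 32761/16 ≈ 2047.6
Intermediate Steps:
B = -5/3 (B = (⅓)*(-5) = -5/3 ≈ -1.6667)
Z(l, m) = -5/2 (Z(l, m) = -7/2 + (½)*2 = -7/2 + 1 = -5/2)
((-4 + Z(B, 3))² + 3)² = ((-4 - 5/2)² + 3)² = ((-13/2)² + 3)² = (169/4 + 3)² = (181/4)² = 32761/16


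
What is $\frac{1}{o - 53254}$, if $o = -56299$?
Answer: $- \frac{1}{109553} \approx -9.128 \cdot 10^{-6}$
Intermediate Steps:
$\frac{1}{o - 53254} = \frac{1}{-56299 - 53254} = \frac{1}{-109553} = - \frac{1}{109553}$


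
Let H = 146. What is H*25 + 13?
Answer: 3663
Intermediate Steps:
H*25 + 13 = 146*25 + 13 = 3650 + 13 = 3663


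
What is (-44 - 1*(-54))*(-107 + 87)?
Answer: -200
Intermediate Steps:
(-44 - 1*(-54))*(-107 + 87) = (-44 + 54)*(-20) = 10*(-20) = -200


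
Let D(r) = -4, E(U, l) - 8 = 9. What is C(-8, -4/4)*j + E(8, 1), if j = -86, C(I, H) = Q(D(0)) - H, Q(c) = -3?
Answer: 189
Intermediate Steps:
E(U, l) = 17 (E(U, l) = 8 + 9 = 17)
C(I, H) = -3 - H
C(-8, -4/4)*j + E(8, 1) = (-3 - (-4)/4)*(-86) + 17 = (-3 - 1*(-1))*(-86) + 17 = (-3 + 1)*(-86) + 17 = -2*(-86) + 17 = 172 + 17 = 189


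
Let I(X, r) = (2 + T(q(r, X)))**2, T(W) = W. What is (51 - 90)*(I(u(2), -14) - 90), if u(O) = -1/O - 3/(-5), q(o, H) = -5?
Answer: 3159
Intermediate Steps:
u(O) = 3/5 - 1/O (u(O) = -1/O - 3*(-1/5) = -1/O + 3/5 = 3/5 - 1/O)
I(X, r) = 9 (I(X, r) = (2 - 5)**2 = (-3)**2 = 9)
(51 - 90)*(I(u(2), -14) - 90) = (51 - 90)*(9 - 90) = -39*(-81) = 3159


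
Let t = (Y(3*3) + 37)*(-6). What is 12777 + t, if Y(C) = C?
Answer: 12501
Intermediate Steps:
t = -276 (t = (3*3 + 37)*(-6) = (9 + 37)*(-6) = 46*(-6) = -276)
12777 + t = 12777 - 276 = 12501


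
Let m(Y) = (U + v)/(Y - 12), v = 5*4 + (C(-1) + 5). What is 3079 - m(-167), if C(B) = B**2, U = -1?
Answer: 551166/179 ≈ 3079.1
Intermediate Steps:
v = 26 (v = 5*4 + ((-1)**2 + 5) = 20 + (1 + 5) = 20 + 6 = 26)
m(Y) = 25/(-12 + Y) (m(Y) = (-1 + 26)/(Y - 12) = 25/(-12 + Y))
3079 - m(-167) = 3079 - 25/(-12 - 167) = 3079 - 25/(-179) = 3079 - 25*(-1)/179 = 3079 - 1*(-25/179) = 3079 + 25/179 = 551166/179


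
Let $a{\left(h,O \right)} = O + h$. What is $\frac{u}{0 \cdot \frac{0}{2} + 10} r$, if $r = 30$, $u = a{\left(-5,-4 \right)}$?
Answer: $-27$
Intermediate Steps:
$u = -9$ ($u = -4 - 5 = -9$)
$\frac{u}{0 \cdot \frac{0}{2} + 10} r = - \frac{9}{0 \cdot \frac{0}{2} + 10} \cdot 30 = - \frac{9}{0 \cdot 0 \cdot \frac{1}{2} + 10} \cdot 30 = - \frac{9}{0 \cdot 0 + 10} \cdot 30 = - \frac{9}{0 + 10} \cdot 30 = - \frac{9}{10} \cdot 30 = \left(-9\right) \frac{1}{10} \cdot 30 = \left(- \frac{9}{10}\right) 30 = -27$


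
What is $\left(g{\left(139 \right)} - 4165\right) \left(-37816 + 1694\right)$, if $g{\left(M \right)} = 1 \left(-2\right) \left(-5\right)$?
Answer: $150086910$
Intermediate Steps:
$g{\left(M \right)} = 10$ ($g{\left(M \right)} = \left(-2\right) \left(-5\right) = 10$)
$\left(g{\left(139 \right)} - 4165\right) \left(-37816 + 1694\right) = \left(10 - 4165\right) \left(-37816 + 1694\right) = \left(-4155\right) \left(-36122\right) = 150086910$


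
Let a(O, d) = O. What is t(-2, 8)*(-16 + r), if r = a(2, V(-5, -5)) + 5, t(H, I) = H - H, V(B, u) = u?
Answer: 0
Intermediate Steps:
t(H, I) = 0
r = 7 (r = 2 + 5 = 7)
t(-2, 8)*(-16 + r) = 0*(-16 + 7) = 0*(-9) = 0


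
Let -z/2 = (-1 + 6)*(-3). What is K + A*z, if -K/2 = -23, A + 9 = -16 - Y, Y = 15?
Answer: -1154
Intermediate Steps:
z = 30 (z = -2*(-1 + 6)*(-3) = -10*(-3) = -2*(-15) = 30)
A = -40 (A = -9 + (-16 - 1*15) = -9 + (-16 - 15) = -9 - 31 = -40)
K = 46 (K = -2*(-23) = 46)
K + A*z = 46 - 40*30 = 46 - 1200 = -1154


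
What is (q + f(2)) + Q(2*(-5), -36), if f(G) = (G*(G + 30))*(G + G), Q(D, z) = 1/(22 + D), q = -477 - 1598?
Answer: -21827/12 ≈ -1818.9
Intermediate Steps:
q = -2075
f(G) = 2*G²*(30 + G) (f(G) = (G*(30 + G))*(2*G) = 2*G²*(30 + G))
(q + f(2)) + Q(2*(-5), -36) = (-2075 + 2*2²*(30 + 2)) + 1/(22 + 2*(-5)) = (-2075 + 2*4*32) + 1/(22 - 10) = (-2075 + 256) + 1/12 = -1819 + 1/12 = -21827/12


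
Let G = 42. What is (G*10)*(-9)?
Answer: -3780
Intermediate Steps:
(G*10)*(-9) = (42*10)*(-9) = 420*(-9) = -3780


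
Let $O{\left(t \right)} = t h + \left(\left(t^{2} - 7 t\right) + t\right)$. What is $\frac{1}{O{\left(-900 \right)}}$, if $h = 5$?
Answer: $\frac{1}{810900} \approx 1.2332 \cdot 10^{-6}$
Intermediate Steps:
$O{\left(t \right)} = t^{2} - t$ ($O{\left(t \right)} = t 5 + \left(\left(t^{2} - 7 t\right) + t\right) = 5 t + \left(t^{2} - 6 t\right) = t^{2} - t$)
$\frac{1}{O{\left(-900 \right)}} = \frac{1}{\left(-900\right) \left(-1 - 900\right)} = \frac{1}{\left(-900\right) \left(-901\right)} = \frac{1}{810900}$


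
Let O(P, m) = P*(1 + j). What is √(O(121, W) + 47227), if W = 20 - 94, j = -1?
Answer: √47227 ≈ 217.32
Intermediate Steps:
W = -74
O(P, m) = 0 (O(P, m) = P*(1 - 1) = P*0 = 0)
√(O(121, W) + 47227) = √(0 + 47227) = √47227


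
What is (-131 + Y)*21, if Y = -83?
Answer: -4494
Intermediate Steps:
(-131 + Y)*21 = (-131 - 83)*21 = -214*21 = -4494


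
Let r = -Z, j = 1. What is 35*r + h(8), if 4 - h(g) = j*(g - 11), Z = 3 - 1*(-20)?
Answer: -798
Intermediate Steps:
Z = 23 (Z = 3 + 20 = 23)
h(g) = 15 - g (h(g) = 4 - (g - 11) = 4 - (-11 + g) = 4 + (11 - g) = 15 - g)
r = -23 (r = -1*23 = -23)
35*r + h(8) = 35*(-23) + (15 - 1*8) = -805 + (15 - 8) = -805 + 7 = -798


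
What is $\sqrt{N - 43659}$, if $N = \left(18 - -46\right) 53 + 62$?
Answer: $i \sqrt{40205} \approx 200.51 i$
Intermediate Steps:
$N = 3454$ ($N = \left(18 + 46\right) 53 + 62 = 64 \cdot 53 + 62 = 3392 + 62 = 3454$)
$\sqrt{N - 43659} = \sqrt{3454 - 43659} = \sqrt{-40205} = i \sqrt{40205}$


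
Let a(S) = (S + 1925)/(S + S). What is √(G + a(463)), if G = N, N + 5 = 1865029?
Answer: √399803882678/463 ≈ 1365.7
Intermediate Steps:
N = 1865024 (N = -5 + 1865029 = 1865024)
a(S) = (1925 + S)/(2*S) (a(S) = (1925 + S)/((2*S)) = (1925 + S)*(1/(2*S)) = (1925 + S)/(2*S))
G = 1865024
√(G + a(463)) = √(1865024 + (½)*(1925 + 463)/463) = √(1865024 + (½)*(1/463)*2388) = √(1865024 + 1194/463) = √(863507306/463) = √399803882678/463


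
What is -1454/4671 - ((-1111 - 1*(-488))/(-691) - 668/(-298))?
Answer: -1661336077/480921489 ≈ -3.4545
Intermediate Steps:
-1454/4671 - ((-1111 - 1*(-488))/(-691) - 668/(-298)) = -1454*1/4671 - ((-1111 + 488)*(-1/691) - 668*(-1/298)) = -1454/4671 - (-623*(-1/691) + 334/149) = -1454/4671 - (623/691 + 334/149) = -1454/4671 - 1*323621/102959 = -1454/4671 - 323621/102959 = -1661336077/480921489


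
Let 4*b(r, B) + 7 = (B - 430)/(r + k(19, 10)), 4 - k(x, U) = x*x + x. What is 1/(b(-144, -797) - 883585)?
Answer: -2080/1837859213 ≈ -1.1318e-6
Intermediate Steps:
k(x, U) = 4 - x - x**2 (k(x, U) = 4 - (x*x + x) = 4 - (x**2 + x) = 4 - (x + x**2) = 4 + (-x - x**2) = 4 - x - x**2)
b(r, B) = -7/4 + (-430 + B)/(4*(-376 + r)) (b(r, B) = -7/4 + ((B - 430)/(r + (4 - 1*19 - 1*19**2)))/4 = -7/4 + ((-430 + B)/(r + (4 - 19 - 1*361)))/4 = -7/4 + ((-430 + B)/(r + (4 - 19 - 361)))/4 = -7/4 + ((-430 + B)/(r - 376))/4 = -7/4 + ((-430 + B)/(-376 + r))/4 = -7/4 + (-430 + B)/(4*(-376 + r)))
1/(b(-144, -797) - 883585) = 1/((2202 - 797 - 7*(-144))/(4*(-376 - 144)) - 883585) = 1/((1/4)*(2202 - 797 + 1008)/(-520) - 883585) = 1/((1/4)*(-1/520)*2413 - 883585) = 1/(-2413/2080 - 883585) = 1/(-1837859213/2080) = -2080/1837859213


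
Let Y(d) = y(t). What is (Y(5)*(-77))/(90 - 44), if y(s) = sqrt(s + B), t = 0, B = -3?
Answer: -77*I*sqrt(3)/46 ≈ -2.8993*I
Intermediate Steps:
y(s) = sqrt(-3 + s) (y(s) = sqrt(s - 3) = sqrt(-3 + s))
Y(d) = I*sqrt(3) (Y(d) = sqrt(-3 + 0) = sqrt(-3) = I*sqrt(3))
(Y(5)*(-77))/(90 - 44) = ((I*sqrt(3))*(-77))/(90 - 44) = -77*I*sqrt(3)/46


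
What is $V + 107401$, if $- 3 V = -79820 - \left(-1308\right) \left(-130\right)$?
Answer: $\frac{572063}{3} \approx 1.9069 \cdot 10^{5}$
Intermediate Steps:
$V = \frac{249860}{3}$ ($V = - \frac{-79820 - \left(-1308\right) \left(-130\right)}{3} = - \frac{-79820 - 170040}{3} = \left(- \frac{1}{3}\right) \left(-249860\right) = \frac{249860}{3} \approx 83287.0$)
$V + 107401 = \frac{249860}{3} + 107401 = \frac{572063}{3}$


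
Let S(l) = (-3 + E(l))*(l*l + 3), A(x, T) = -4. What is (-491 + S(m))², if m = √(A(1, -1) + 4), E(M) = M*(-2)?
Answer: 250000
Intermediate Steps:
E(M) = -2*M
m = 0 (m = √(-4 + 4) = √0 = 0)
S(l) = (-3 - 2*l)*(3 + l²) (S(l) = (-3 - 2*l)*(l*l + 3) = (-3 - 2*l)*(l² + 3) = (-3 - 2*l)*(3 + l²))
(-491 + S(m))² = (-491 + (-9 - 6*0 - 3*0² - 2*0³))² = (-491 + (-9 + 0 - 3*0 - 2*0))² = (-491 + (-9 + 0 + 0 + 0))² = (-491 - 9)² = (-500)² = 250000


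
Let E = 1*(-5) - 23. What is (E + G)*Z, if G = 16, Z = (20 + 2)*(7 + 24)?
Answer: -8184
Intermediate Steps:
Z = 682 (Z = 22*31 = 682)
E = -28 (E = -5 - 23 = -28)
(E + G)*Z = (-28 + 16)*682 = -12*682 = -8184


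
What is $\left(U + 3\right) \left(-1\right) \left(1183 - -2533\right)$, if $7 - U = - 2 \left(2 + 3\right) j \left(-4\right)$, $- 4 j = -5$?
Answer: $148640$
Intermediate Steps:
$j = \frac{5}{4}$ ($j = \left(- \frac{1}{4}\right) \left(-5\right) = \frac{5}{4} \approx 1.25$)
$U = -43$ ($U = 7 - - 2 \left(2 + 3\right) \frac{5}{4} \left(-4\right) = 7 - - 2 \cdot 5 \cdot \frac{5}{4} \left(-4\right) = 7 - \left(-2\right) \frac{25}{4} \left(-4\right) = 7 - \left(- \frac{25}{2}\right) \left(-4\right) = 7 - 50 = -43$)
$\left(U + 3\right) \left(-1\right) \left(1183 - -2533\right) = \left(-43 + 3\right) \left(-1\right) \left(1183 - -2533\right) = \left(-40\right) \left(-1\right) \left(1183 + 2533\right) = 40 \cdot 3716 = 148640$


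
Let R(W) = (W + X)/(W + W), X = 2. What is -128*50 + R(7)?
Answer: -89591/14 ≈ -6399.4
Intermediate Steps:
R(W) = (2 + W)/(2*W) (R(W) = (W + 2)/(W + W) = (2 + W)/((2*W)) = (2 + W)*(1/(2*W)) = (2 + W)/(2*W))
-128*50 + R(7) = -128*50 + (½)*(2 + 7)/7 = -6400 + (½)*(⅐)*9 = -6400 + 9/14 = -89591/14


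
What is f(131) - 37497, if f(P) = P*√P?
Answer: -37497 + 131*√131 ≈ -35998.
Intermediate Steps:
f(P) = P^(3/2)
f(131) - 37497 = 131^(3/2) - 37497 = 131*√131 - 37497 = -37497 + 131*√131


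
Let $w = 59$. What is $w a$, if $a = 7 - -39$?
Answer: $2714$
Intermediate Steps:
$a = 46$ ($a = 7 + 39 = 46$)
$w a = 59 \cdot 46 = 2714$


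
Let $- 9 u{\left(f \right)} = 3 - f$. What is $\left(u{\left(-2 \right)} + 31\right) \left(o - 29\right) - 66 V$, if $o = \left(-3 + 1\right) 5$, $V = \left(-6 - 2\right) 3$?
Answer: $\frac{1190}{3} \approx 396.67$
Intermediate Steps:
$u{\left(f \right)} = - \frac{1}{3} + \frac{f}{9}$ ($u{\left(f \right)} = - \frac{3 - f}{9} = - \frac{1}{3} + \frac{f}{9}$)
$V = -24$ ($V = \left(-8\right) 3 = -24$)
$o = -10$ ($o = \left(-2\right) 5 = -10$)
$\left(u{\left(-2 \right)} + 31\right) \left(o - 29\right) - 66 V = \left(\left(- \frac{1}{3} + \frac{1}{9} \left(-2\right)\right) + 31\right) \left(-10 - 29\right) - -1584 = \left(\left(- \frac{1}{3} - \frac{2}{9}\right) + 31\right) \left(-39\right) + 1584 = \left(- \frac{5}{9} + 31\right) \left(-39\right) + 1584 = \frac{274}{9} \left(-39\right) + 1584 = - \frac{3562}{3} + 1584 = \frac{1190}{3}$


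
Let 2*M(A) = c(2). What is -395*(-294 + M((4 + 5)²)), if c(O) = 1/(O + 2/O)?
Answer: 696385/6 ≈ 1.1606e+5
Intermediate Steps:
M(A) = ⅙ (M(A) = (2/(2 + 2²))/2 = (2/(2 + 4))/2 = (2/6)/2 = (2*(⅙))/2 = (½)*(⅓) = ⅙)
-395*(-294 + M((4 + 5)²)) = -395*(-294 + ⅙) = -395*(-1763/6) = 696385/6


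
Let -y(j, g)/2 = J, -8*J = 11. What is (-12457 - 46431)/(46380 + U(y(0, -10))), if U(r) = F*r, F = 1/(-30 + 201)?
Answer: -40279392/31723931 ≈ -1.2697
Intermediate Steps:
J = -11/8 (J = -1/8*11 = -11/8 ≈ -1.3750)
F = 1/171 ≈ 0.0058480
y(j, g) = 11/4 (y(j, g) = -2*(-11/8) = 11/4)
U(r) = r/171
(-12457 - 46431)/(46380 + U(y(0, -10))) = (-12457 - 46431)/(46380 + (1/171)*(11/4)) = -58888/(46380 + 11/684) = -58888/31723931/684 = -58888*684/31723931 = -40279392/31723931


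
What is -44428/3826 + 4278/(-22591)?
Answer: -510020288/43216583 ≈ -11.801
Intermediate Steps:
-44428/3826 + 4278/(-22591) = -44428*1/3826 + 4278*(-1/22591) = -22214/1913 - 4278/22591 = -510020288/43216583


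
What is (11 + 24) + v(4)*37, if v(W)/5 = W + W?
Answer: 1515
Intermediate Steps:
v(W) = 10*W (v(W) = 5*(W + W) = 5*(2*W) = 10*W)
(11 + 24) + v(4)*37 = (11 + 24) + (10*4)*37 = 35 + 40*37 = 35 + 1480 = 1515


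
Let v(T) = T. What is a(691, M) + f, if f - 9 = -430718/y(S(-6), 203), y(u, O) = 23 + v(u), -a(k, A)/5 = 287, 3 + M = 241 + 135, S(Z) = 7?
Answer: -236749/15 ≈ -15783.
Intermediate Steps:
M = 373 (M = -3 + (241 + 135) = -3 + 376 = 373)
a(k, A) = -1435 (a(k, A) = -5*287 = -1435)
y(u, O) = 23 + u
f = -215224/15 (f = 9 - 430718/(23 + 7) = 9 - 430718/30 = 9 - 430718*1/30 = 9 - 215359/15 = -215224/15 ≈ -14348.)
a(691, M) + f = -1435 - 215224/15 = -236749/15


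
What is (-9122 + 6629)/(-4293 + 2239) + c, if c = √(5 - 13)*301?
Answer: 2493/2054 + 602*I*√2 ≈ 1.2137 + 851.36*I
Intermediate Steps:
c = 602*I*√2 (c = √(-8)*301 = (2*I*√2)*301 = 602*I*√2 ≈ 851.36*I)
(-9122 + 6629)/(-4293 + 2239) + c = (-9122 + 6629)/(-4293 + 2239) + 602*I*√2 = -2493/(-2054) + 602*I*√2 = -2493*(-1/2054) + 602*I*√2 = 2493/2054 + 602*I*√2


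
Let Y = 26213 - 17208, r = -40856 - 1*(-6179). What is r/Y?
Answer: -34677/9005 ≈ -3.8509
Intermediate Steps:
r = -34677 (r = -40856 + 6179 = -34677)
Y = 9005
r/Y = -34677/9005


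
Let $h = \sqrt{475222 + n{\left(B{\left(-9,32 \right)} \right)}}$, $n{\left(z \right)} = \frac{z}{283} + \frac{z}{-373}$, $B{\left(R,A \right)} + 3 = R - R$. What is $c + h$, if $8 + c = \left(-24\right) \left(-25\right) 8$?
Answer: $4792 + \frac{2 \sqrt{1323814332481213}}{105559} \approx 5481.4$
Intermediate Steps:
$B{\left(R,A \right)} = -3$ ($B{\left(R,A \right)} = -3 + \left(R - R\right) = -3 + 0 = -3$)
$c = 4792$ ($c = -8 + \left(-24\right) \left(-25\right) 8 = -8 + 600 \cdot 8 = -8 + 4800 = 4792$)
$n{\left(z \right)} = \frac{90 z}{105559}$ ($n{\left(z \right)} = z \frac{1}{283} + z \left(- \frac{1}{373}\right) = \frac{z}{283} - \frac{z}{373} = \frac{90 z}{105559}$)
$h = \frac{2 \sqrt{1323814332481213}}{105559}$ ($h = \sqrt{475222 + \frac{90}{105559} \left(-3\right)} = \sqrt{475222 - \frac{270}{105559}} = \sqrt{\frac{50163958828}{105559}} = \frac{2 \sqrt{1323814332481213}}{105559} \approx 689.36$)
$c + h = 4792 + \frac{2 \sqrt{1323814332481213}}{105559}$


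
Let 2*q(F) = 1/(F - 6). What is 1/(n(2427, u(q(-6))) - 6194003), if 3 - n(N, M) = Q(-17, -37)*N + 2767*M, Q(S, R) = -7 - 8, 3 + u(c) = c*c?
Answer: -576/3541996111 ≈ -1.6262e-7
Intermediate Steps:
q(F) = 1/(2*(-6 + F)) (q(F) = 1/(2*(F - 6)) = 1/(2*(-6 + F)))
u(c) = -3 + c² (u(c) = -3 + c*c = -3 + c²)
Q(S, R) = -15
n(N, M) = 3 - 2767*M + 15*N (n(N, M) = 3 - (-15*N + 2767*M) = 3 + (-2767*M + 15*N) = 3 - 2767*M + 15*N)
1/(n(2427, u(q(-6))) - 6194003) = 1/((3 - 2767*(-3 + (1/(2*(-6 - 6)))²) + 15*2427) - 6194003) = 1/((3 - 2767*(-3 + ((½)/(-12))²) + 36405) - 6194003) = 1/((3 - 2767*(-3 + ((½)*(-1/12))²) + 36405) - 6194003) = 1/((3 - 2767*(-3 + (-1/24)²) + 36405) - 6194003) = 1/((3 - 2767*(-3 + 1/576) + 36405) - 6194003) = 1/((3 - 2767*(-1727/576) + 36405) - 6194003) = 1/((3 + 4778609/576 + 36405) - 6194003) = 1/(25749617/576 - 6194003) = 1/(-3541996111/576) = -576/3541996111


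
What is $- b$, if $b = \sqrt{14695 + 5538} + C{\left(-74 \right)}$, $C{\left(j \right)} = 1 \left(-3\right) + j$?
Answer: $77 - \sqrt{20233} \approx -65.243$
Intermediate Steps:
$C{\left(j \right)} = -3 + j$
$b = -77 + \sqrt{20233}$ ($b = \sqrt{14695 + 5538} - 77 = \sqrt{20233} - 77 = -77 + \sqrt{20233} \approx 65.243$)
$- b = - (-77 + \sqrt{20233}) = 77 - \sqrt{20233}$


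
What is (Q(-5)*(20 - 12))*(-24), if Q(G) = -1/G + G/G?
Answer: -1152/5 ≈ -230.40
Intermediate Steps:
Q(G) = 1 - 1/G (Q(G) = -1/G + 1 = 1 - 1/G)
(Q(-5)*(20 - 12))*(-24) = (((-1 - 5)/(-5))*(20 - 12))*(-24) = (-⅕*(-6)*8)*(-24) = ((6/5)*8)*(-24) = (48/5)*(-24) = -1152/5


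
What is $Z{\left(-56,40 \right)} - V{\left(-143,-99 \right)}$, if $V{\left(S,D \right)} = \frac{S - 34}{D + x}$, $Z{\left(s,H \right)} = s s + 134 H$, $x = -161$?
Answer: $\frac{2208783}{260} \approx 8495.3$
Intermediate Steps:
$Z{\left(s,H \right)} = s^{2} + 134 H$
$V{\left(S,D \right)} = \frac{-34 + S}{-161 + D}$ ($V{\left(S,D \right)} = \frac{S - 34}{D - 161} = \frac{-34 + S}{-161 + D}$)
$Z{\left(-56,40 \right)} - V{\left(-143,-99 \right)} = \left(\left(-56\right)^{2} + 134 \cdot 40\right) - \frac{-34 - 143}{-161 - 99} = \left(3136 + 5360\right) - \frac{1}{-260} \left(-177\right) = 8496 - \left(- \frac{1}{260}\right) \left(-177\right) = 8496 - \frac{177}{260} = \frac{2208783}{260}$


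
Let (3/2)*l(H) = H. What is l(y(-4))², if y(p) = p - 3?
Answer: 196/9 ≈ 21.778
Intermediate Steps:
y(p) = -3 + p
l(H) = 2*H/3
l(y(-4))² = (2*(-3 - 4)/3)² = ((⅔)*(-7))² = (-14/3)² = 196/9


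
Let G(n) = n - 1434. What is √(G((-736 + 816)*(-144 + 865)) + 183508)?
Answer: √239754 ≈ 489.65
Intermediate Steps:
G(n) = -1434 + n
√(G((-736 + 816)*(-144 + 865)) + 183508) = √((-1434 + (-736 + 816)*(-144 + 865)) + 183508) = √((-1434 + 80*721) + 183508) = √((-1434 + 57680) + 183508) = √(56246 + 183508) = √239754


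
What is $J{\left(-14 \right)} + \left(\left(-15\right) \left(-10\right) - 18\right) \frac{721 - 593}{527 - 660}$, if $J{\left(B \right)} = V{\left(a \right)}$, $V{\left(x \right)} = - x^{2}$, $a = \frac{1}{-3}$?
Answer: $- \frac{152197}{1197} \approx -127.15$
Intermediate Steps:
$a = - \frac{1}{3} \approx -0.33333$
$J{\left(B \right)} = - \frac{1}{9}$ ($J{\left(B \right)} = - \left(- \frac{1}{3}\right)^{2} = \left(-1\right) \frac{1}{9} = - \frac{1}{9}$)
$J{\left(-14 \right)} + \left(\left(-15\right) \left(-10\right) - 18\right) \frac{721 - 593}{527 - 660} = - \frac{1}{9} + \left(\left(-15\right) \left(-10\right) - 18\right) \frac{721 - 593}{527 - 660} = - \frac{1}{9} + \left(150 - 18\right) \frac{128}{-133} = - \frac{1}{9} + 132 \cdot 128 \left(- \frac{1}{133}\right) = - \frac{1}{9} + 132 \left(- \frac{128}{133}\right) = - \frac{1}{9} - \frac{16896}{133} = - \frac{152197}{1197}$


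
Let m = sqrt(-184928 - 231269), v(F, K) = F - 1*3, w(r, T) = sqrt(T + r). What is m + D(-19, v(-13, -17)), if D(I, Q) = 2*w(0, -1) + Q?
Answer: -16 + 2*I + I*sqrt(416197) ≈ -16.0 + 647.13*I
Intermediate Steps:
v(F, K) = -3 + F (v(F, K) = F - 3 = -3 + F)
D(I, Q) = Q + 2*I (D(I, Q) = 2*sqrt(-1 + 0) + Q = 2*sqrt(-1) + Q = 2*I + Q = Q + 2*I)
m = I*sqrt(416197) (m = sqrt(-416197) = I*sqrt(416197) ≈ 645.13*I)
m + D(-19, v(-13, -17)) = I*sqrt(416197) + ((-3 - 13) + 2*I) = I*sqrt(416197) + (-16 + 2*I) = -16 + 2*I + I*sqrt(416197)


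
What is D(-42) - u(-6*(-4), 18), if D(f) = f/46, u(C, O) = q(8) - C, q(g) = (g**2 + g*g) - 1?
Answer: -2390/23 ≈ -103.91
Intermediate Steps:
q(g) = -1 + 2*g**2 (q(g) = (g**2 + g**2) - 1 = 2*g**2 - 1 = -1 + 2*g**2)
u(C, O) = 127 - C (u(C, O) = (-1 + 2*8**2) - C = (-1 + 2*64) - C = (-1 + 128) - C = 127 - C)
D(f) = f/46 (D(f) = f*(1/46) = f/46)
D(-42) - u(-6*(-4), 18) = (1/46)*(-42) - (127 - (-6)*(-4)) = -21/23 - (127 - 1*24) = -21/23 - (127 - 24) = -21/23 - 1*103 = -21/23 - 103 = -2390/23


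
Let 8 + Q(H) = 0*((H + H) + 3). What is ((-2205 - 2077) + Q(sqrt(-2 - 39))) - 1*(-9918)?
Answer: 5628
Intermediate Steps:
Q(H) = -8 (Q(H) = -8 + 0*((H + H) + 3) = -8 + 0*(2*H + 3) = -8 + 0*(3 + 2*H) = -8 + 0 = -8)
((-2205 - 2077) + Q(sqrt(-2 - 39))) - 1*(-9918) = ((-2205 - 2077) - 8) - 1*(-9918) = (-4282 - 8) + 9918 = -4290 + 9918 = 5628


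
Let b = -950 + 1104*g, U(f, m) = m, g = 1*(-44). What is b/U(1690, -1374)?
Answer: 24763/687 ≈ 36.045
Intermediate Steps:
g = -44
b = -49526 (b = -950 + 1104*(-44) = -950 - 48576 = -49526)
b/U(1690, -1374) = -49526/(-1374) = -49526*(-1/1374) = 24763/687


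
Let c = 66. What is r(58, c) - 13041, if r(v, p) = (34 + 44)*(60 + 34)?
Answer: -5709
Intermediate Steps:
r(v, p) = 7332 (r(v, p) = 78*94 = 7332)
r(58, c) - 13041 = 7332 - 13041 = -5709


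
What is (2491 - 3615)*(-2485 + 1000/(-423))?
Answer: 1182622220/423 ≈ 2.7958e+6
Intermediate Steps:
(2491 - 3615)*(-2485 + 1000/(-423)) = -1124*(-2485 + 1000*(-1/423)) = -1124*(-2485 - 1000/423) = -1124*(-1052155/423) = 1182622220/423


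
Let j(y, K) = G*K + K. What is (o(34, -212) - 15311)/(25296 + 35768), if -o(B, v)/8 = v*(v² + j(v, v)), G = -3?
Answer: 76928817/61064 ≈ 1259.8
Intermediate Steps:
j(y, K) = -2*K (j(y, K) = -3*K + K = -2*K)
o(B, v) = -8*v*(v² - 2*v)
(o(34, -212) - 15311)/(25296 + 35768) = (8*(-212)²*(2 - 1*(-212)) - 15311)/(25296 + 35768) = (8*44944*(2 + 212) - 15311)/61064 = (8*44944*214 - 15311)*(1/61064) = (76944128 - 15311)*(1/61064) = 76928817*(1/61064) = 76928817/61064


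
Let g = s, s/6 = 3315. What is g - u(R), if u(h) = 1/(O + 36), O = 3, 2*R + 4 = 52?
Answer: 775709/39 ≈ 19890.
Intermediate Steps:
s = 19890 (s = 6*3315 = 19890)
R = 24 (R = -2 + (½)*52 = -2 + 26 = 24)
u(h) = 1/39 (u(h) = 1/(3 + 36) = 1/39)
g = 19890
g - u(R) = 19890 - 1*1/39 = 19890 - 1/39 = 775709/39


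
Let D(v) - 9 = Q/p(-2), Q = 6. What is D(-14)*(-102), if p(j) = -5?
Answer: -3978/5 ≈ -795.60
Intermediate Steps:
D(v) = 39/5 (D(v) = 9 + 6/(-5) = 9 + 6*(-⅕) = 9 - 6/5 = 39/5)
D(-14)*(-102) = (39/5)*(-102) = -3978/5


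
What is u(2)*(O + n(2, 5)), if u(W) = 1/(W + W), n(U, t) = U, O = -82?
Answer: -20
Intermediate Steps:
u(W) = 1/(2*W)
u(2)*(O + n(2, 5)) = ((½)/2)*(-82 + 2) = ((½)*(½))*(-80) = (¼)*(-80) = -20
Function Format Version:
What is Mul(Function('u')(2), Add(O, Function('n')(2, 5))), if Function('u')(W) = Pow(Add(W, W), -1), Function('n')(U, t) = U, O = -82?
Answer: -20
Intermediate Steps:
Function('u')(W) = Mul(Rational(1, 2), Pow(W, -1)) (Function('u')(W) = Pow(Mul(2, W), -1) = Mul(Rational(1, 2), Pow(W, -1)))
Mul(Function('u')(2), Add(O, Function('n')(2, 5))) = Mul(Mul(Rational(1, 2), Pow(2, -1)), Add(-82, 2)) = Mul(Mul(Rational(1, 2), Rational(1, 2)), -80) = Mul(Rational(1, 4), -80) = -20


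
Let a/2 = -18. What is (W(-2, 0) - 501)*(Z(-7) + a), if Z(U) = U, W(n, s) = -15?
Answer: 22188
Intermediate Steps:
a = -36 (a = 2*(-18) = -36)
(W(-2, 0) - 501)*(Z(-7) + a) = (-15 - 501)*(-7 - 36) = -516*(-43) = 22188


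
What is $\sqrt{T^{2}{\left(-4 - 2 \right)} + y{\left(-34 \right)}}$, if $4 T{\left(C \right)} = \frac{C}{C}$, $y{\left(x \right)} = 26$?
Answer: $\frac{\sqrt{417}}{4} \approx 5.1051$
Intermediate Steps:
$T{\left(C \right)} = \frac{1}{4}$ ($T{\left(C \right)} = \frac{C \frac{1}{C}}{4} = \frac{1}{4} \cdot 1 = \frac{1}{4}$)
$\sqrt{T^{2}{\left(-4 - 2 \right)} + y{\left(-34 \right)}} = \sqrt{\left(\frac{1}{4}\right)^{2} + 26} = \sqrt{\frac{1}{16} + 26} = \sqrt{\frac{417}{16}} = \frac{\sqrt{417}}{4}$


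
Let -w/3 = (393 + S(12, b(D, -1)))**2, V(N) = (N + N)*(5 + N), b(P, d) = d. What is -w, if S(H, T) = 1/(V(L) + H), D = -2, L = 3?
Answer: 556063561/1200 ≈ 4.6339e+5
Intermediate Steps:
V(N) = 2*N*(5 + N) (V(N) = (2*N)*(5 + N) = 2*N*(5 + N))
S(H, T) = 1/(48 + H) (S(H, T) = 1/(2*3*(5 + 3) + H) = 1/(2*3*8 + H) = 1/(48 + H))
w = -556063561/1200 (w = -3*(393 + 1/(48 + 12))**2 = -3*(393 + 1/60)**2 = -3*(23581/60)**2 = -3*556063561/3600 = -556063561/1200 ≈ -4.6339e+5)
-w = -1*(-556063561/1200) = 556063561/1200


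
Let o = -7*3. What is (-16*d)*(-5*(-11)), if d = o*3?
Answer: 55440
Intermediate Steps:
o = -21
d = -63 (d = -21*3 = -63)
(-16*d)*(-5*(-11)) = (-16*(-63))*(-5*(-11)) = 1008*(-1*(-55)) = 1008*55 = 55440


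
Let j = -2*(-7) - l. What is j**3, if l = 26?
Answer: -1728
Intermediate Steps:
j = -12 (j = -2*(-7) - 1*26 = 14 - 26 = -12)
j**3 = (-12)**3 = -1728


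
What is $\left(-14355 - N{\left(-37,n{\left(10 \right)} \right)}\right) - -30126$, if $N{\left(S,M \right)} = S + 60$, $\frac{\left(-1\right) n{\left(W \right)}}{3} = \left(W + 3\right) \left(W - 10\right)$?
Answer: $15748$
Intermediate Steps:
$n{\left(W \right)} = - 3 \left(-10 + W\right) \left(3 + W\right)$ ($n{\left(W \right)} = - 3 \left(W + 3\right) \left(W - 10\right) = - 3 \left(3 + W\right) \left(-10 + W\right) = - 3 \left(-10 + W\right) \left(3 + W\right)$)
$N{\left(S,M \right)} = 60 + S$
$\left(-14355 - N{\left(-37,n{\left(10 \right)} \right)}\right) - -30126 = \left(-14355 - \left(60 - 37\right)\right) - -30126 = \left(-14355 - 23\right) + 30126 = -14378 + 30126 = 15748$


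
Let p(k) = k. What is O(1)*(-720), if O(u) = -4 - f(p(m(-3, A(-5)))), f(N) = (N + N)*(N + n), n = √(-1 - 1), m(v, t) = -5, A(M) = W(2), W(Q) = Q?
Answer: 38880 - 7200*I*√2 ≈ 38880.0 - 10182.0*I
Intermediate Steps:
A(M) = 2
n = I*√2 (n = √(-2) = I*√2 ≈ 1.4142*I)
f(N) = 2*N*(N + I*√2) (f(N) = (N + N)*(N + I*√2) = (2*N)*(N + I*√2) = 2*N*(N + I*√2))
O(u) = -54 + 10*I*√2 (O(u) = -4 - 2*(-5)*(-5 + I*√2) = -4 - (50 - 10*I*√2) = -4 + (-50 + 10*I*√2) = -54 + 10*I*√2)
O(1)*(-720) = (-54 + 10*I*√2)*(-720) = 38880 - 7200*I*√2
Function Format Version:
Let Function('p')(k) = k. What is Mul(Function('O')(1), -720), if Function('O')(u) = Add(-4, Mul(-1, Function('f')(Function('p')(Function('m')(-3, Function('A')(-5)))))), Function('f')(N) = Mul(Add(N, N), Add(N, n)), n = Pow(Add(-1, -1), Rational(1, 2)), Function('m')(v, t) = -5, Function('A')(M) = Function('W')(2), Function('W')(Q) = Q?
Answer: Add(38880, Mul(-7200, I, Pow(2, Rational(1, 2)))) ≈ Add(38880., Mul(-10182., I))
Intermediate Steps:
Function('A')(M) = 2
n = Mul(I, Pow(2, Rational(1, 2))) (n = Pow(-2, Rational(1, 2)) = Mul(I, Pow(2, Rational(1, 2))) ≈ Mul(1.4142, I))
Function('f')(N) = Mul(2, N, Add(N, Mul(I, Pow(2, Rational(1, 2))))) (Function('f')(N) = Mul(Add(N, N), Add(N, Mul(I, Pow(2, Rational(1, 2))))) = Mul(Mul(2, N), Add(N, Mul(I, Pow(2, Rational(1, 2))))) = Mul(2, N, Add(N, Mul(I, Pow(2, Rational(1, 2))))))
Function('O')(u) = Add(-54, Mul(10, I, Pow(2, Rational(1, 2)))) (Function('O')(u) = Add(-4, Mul(-1, Mul(2, -5, Add(-5, Mul(I, Pow(2, Rational(1, 2))))))) = Add(-4, Mul(-1, Add(50, Mul(-10, I, Pow(2, Rational(1, 2)))))) = Add(-4, Add(-50, Mul(10, I, Pow(2, Rational(1, 2))))) = Add(-54, Mul(10, I, Pow(2, Rational(1, 2)))))
Mul(Function('O')(1), -720) = Mul(Add(-54, Mul(10, I, Pow(2, Rational(1, 2)))), -720) = Add(38880, Mul(-7200, I, Pow(2, Rational(1, 2))))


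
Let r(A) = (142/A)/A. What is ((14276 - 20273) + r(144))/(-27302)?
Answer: 62176825/283067136 ≈ 0.21965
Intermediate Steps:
r(A) = 142/A²
((14276 - 20273) + r(144))/(-27302) = ((14276 - 20273) + 142/144²)/(-27302) = (-5997 + 142*(1/20736))*(-1/27302) = (-5997 + 71/10368)*(-1/27302) = -62176825/10368*(-1/27302) = 62176825/283067136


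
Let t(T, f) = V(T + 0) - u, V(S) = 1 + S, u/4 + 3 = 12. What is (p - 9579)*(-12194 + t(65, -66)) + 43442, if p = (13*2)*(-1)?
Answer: 116878662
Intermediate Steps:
u = 36 (u = -12 + 4*12 = -12 + 48 = 36)
p = -26 (p = 26*(-1) = -26)
t(T, f) = -35 + T (t(T, f) = (1 + (T + 0)) - 1*36 = (1 + T) - 36 = -35 + T)
(p - 9579)*(-12194 + t(65, -66)) + 43442 = (-26 - 9579)*(-12194 + (-35 + 65)) + 43442 = -9605*(-12194 + 30) + 43442 = -9605*(-12164) + 43442 = 116835220 + 43442 = 116878662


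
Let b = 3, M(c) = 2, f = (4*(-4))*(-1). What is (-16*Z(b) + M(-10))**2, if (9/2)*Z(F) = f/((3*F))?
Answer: 122500/6561 ≈ 18.671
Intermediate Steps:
f = 16 (f = -16*(-1) = 16)
Z(F) = 32/(27*F) (Z(F) = 2*(16/((3*F)))/9 = 2*(16*(1/(3*F)))/9 = 2*(16/(3*F))/9 = 32/(27*F))
(-16*Z(b) + M(-10))**2 = (-512/(27*3) + 2)**2 = (-16*32/81 + 2)**2 = (-512/81 + 2)**2 = (-350/81)**2 = 122500/6561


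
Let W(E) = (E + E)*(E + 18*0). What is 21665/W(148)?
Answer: 21665/43808 ≈ 0.49454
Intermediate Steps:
W(E) = 2*E² (W(E) = (2*E)*(E + 0) = (2*E)*E = 2*E²)
21665/W(148) = 21665/((2*148²)) = 21665/((2*21904)) = 21665/43808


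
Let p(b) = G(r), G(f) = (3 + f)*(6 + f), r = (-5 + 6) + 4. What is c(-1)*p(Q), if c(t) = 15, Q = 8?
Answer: 1320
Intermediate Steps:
r = 5 (r = 1 + 4 = 5)
p(b) = 88 (p(b) = 18 + 5² + 9*5 = 18 + 25 + 45 = 88)
c(-1)*p(Q) = 15*88 = 1320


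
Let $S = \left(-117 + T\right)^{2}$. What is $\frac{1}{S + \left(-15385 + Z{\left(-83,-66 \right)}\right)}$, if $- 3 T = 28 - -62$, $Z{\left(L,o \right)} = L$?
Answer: $\frac{1}{6141} \approx 0.00016284$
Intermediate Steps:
$T = -30$ ($T = - \frac{28 - -62}{3} = - \frac{28 + 62}{3} = \left(- \frac{1}{3}\right) 90 = -30$)
$S = 21609$ ($S = \left(-117 - 30\right)^{2} = \left(-147\right)^{2} = 21609$)
$\frac{1}{S + \left(-15385 + Z{\left(-83,-66 \right)}\right)} = \frac{1}{21609 - 15468} = \frac{1}{6141}$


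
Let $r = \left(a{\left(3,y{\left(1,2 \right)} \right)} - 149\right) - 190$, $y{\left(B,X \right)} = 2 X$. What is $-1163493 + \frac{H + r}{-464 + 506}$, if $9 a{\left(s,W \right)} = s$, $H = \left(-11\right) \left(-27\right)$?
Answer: $- \frac{146600243}{126} \approx -1.1635 \cdot 10^{6}$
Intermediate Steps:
$H = 297$
$a{\left(s,W \right)} = \frac{s}{9}$
$r = - \frac{1016}{3}$ ($r = \left(\frac{1}{9} \cdot 3 - 149\right) - 190 = \left(\frac{1}{3} - 149\right) - 190 = - \frac{446}{3} - 190 = - \frac{1016}{3} \approx -338.67$)
$-1163493 + \frac{H + r}{-464 + 506} = -1163493 + \frac{297 - \frac{1016}{3}}{-464 + 506} = -1163493 - \frac{125}{3 \cdot 42} = -1163493 - \frac{125}{126} = - \frac{146600243}{126}$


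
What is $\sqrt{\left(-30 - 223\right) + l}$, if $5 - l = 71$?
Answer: $i \sqrt{319} \approx 17.861 i$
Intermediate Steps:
$l = -66$ ($l = 5 - 71 = -66$)
$\sqrt{\left(-30 - 223\right) + l} = \sqrt{\left(-30 - 223\right) - 66} = \sqrt{-253 - 66} = \sqrt{-319} = i \sqrt{319}$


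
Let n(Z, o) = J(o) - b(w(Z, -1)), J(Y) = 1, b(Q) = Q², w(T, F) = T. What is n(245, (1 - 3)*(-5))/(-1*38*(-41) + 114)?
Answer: -7503/209 ≈ -35.900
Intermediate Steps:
n(Z, o) = 1 - Z²
n(245, (1 - 3)*(-5))/(-1*38*(-41) + 114) = (1 - 1*245²)/(-1*38*(-41) + 114) = (1 - 1*60025)/(-38*(-41) + 114) = (1 - 60025)/(1558 + 114) = -60024/1672 = -60024*1/1672 = -7503/209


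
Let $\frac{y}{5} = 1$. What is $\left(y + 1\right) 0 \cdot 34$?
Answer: $0$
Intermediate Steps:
$y = 5$ ($y = 5 \cdot 1 = 5$)
$\left(y + 1\right) 0 \cdot 34 = \left(5 + 1\right) 0 \cdot 34 = 6 \cdot 0 \cdot 34 = 0 \cdot 34 = 0$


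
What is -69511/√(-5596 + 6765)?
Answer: -69511*√1169/1169 ≈ -2033.0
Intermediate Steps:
-69511/√(-5596 + 6765) = -69511*√1169/1169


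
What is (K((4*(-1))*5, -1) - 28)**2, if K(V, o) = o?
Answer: 841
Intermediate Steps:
(K((4*(-1))*5, -1) - 28)**2 = (-1 - 28)**2 = (-29)**2 = 841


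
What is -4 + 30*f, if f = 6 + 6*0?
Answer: 176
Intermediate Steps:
f = 6 (f = 6 + 0 = 6)
-4 + 30*f = -4 + 30*6 = -4 + 180 = 176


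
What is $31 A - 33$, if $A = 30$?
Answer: $897$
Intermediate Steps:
$31 A - 33 = 31 \cdot 30 - 33 = 930 - 33 = 897$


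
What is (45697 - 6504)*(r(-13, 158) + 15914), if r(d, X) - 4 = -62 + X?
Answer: 627636702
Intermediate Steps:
r(d, X) = -58 + X (r(d, X) = 4 + (-62 + X) = -58 + X)
(45697 - 6504)*(r(-13, 158) + 15914) = (45697 - 6504)*((-58 + 158) + 15914) = 39193*(100 + 15914) = 39193*16014 = 627636702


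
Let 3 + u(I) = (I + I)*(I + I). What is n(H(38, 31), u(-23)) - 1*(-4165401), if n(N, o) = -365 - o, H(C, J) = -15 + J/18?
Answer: 4162923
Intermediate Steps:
H(C, J) = -15 + J/18 (H(C, J) = -15 + J*(1/18) = -15 + J/18)
u(I) = -3 + 4*I² (u(I) = -3 + (I + I)*(I + I) = -3 + (2*I)*(2*I) = -3 + 4*I²)
n(H(38, 31), u(-23)) - 1*(-4165401) = (-365 - (-3 + 4*(-23)²)) - 1*(-4165401) = (-365 - (-3 + 4*529)) + 4165401 = (-365 - (-3 + 2116)) + 4165401 = (-365 - 1*2113) + 4165401 = (-365 - 2113) + 4165401 = -2478 + 4165401 = 4162923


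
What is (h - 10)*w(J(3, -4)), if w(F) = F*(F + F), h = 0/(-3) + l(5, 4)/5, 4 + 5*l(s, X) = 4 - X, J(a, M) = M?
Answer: -8128/25 ≈ -325.12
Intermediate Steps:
l(s, X) = -X/5 (l(s, X) = -4/5 + (4 - X)/5 = -4/5 + (4/5 - X/5) = -X/5)
h = -4/25 (h = 0/(-3) - 1/5*4/5 = 0*(-1/3) - 4/5*1/5 = 0 - 4/25 = -4/25 ≈ -0.16000)
w(F) = 2*F**2 (w(F) = F*(2*F) = 2*F**2)
(h - 10)*w(J(3, -4)) = (-4/25 - 10)*(2*(-4)**2) = -508*16/25 = -254/25*32 = -8128/25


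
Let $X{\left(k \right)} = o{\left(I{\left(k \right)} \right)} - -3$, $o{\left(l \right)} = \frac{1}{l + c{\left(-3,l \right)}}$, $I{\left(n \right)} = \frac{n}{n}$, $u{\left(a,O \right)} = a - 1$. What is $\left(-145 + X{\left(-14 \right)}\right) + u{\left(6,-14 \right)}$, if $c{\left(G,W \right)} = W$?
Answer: $- \frac{273}{2} \approx -136.5$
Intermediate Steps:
$u{\left(a,O \right)} = -1 + a$
$I{\left(n \right)} = 1$
$o{\left(l \right)} = \frac{1}{2 l}$ ($o{\left(l \right)} = \frac{1}{l + l} = \frac{1}{2 l}$)
$X{\left(k \right)} = \frac{7}{2}$ ($X{\left(k \right)} = \frac{1}{2 \cdot 1} - -3 = \frac{1}{2} \cdot 1 + 3 = \frac{1}{2} + 3 = \frac{7}{2}$)
$\left(-145 + X{\left(-14 \right)}\right) + u{\left(6,-14 \right)} = \left(-145 + \frac{7}{2}\right) + \left(-1 + 6\right) = - \frac{283}{2} + 5 = - \frac{273}{2}$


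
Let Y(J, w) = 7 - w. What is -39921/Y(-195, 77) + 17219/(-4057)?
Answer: 22964881/40570 ≈ 566.06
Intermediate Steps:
-39921/Y(-195, 77) + 17219/(-4057) = -39921/(7 - 1*77) + 17219/(-4057) = -39921/(7 - 77) + 17219*(-1/4057) = -39921/(-70) - 17219/4057 = -39921*(-1/70) - 17219/4057 = 5703/10 - 17219/4057 = 22964881/40570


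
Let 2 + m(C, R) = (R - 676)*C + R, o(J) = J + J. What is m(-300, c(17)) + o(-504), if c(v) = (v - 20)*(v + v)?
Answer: 232288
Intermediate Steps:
o(J) = 2*J
c(v) = 2*v*(-20 + v) (c(v) = (-20 + v)*(2*v) = 2*v*(-20 + v))
m(C, R) = -2 + R + C*(-676 + R) (m(C, R) = -2 + ((R - 676)*C + R) = -2 + ((-676 + R)*C + R) = -2 + (C*(-676 + R) + R) = -2 + (R + C*(-676 + R)) = -2 + R + C*(-676 + R))
m(-300, c(17)) + o(-504) = (-2 + 2*17*(-20 + 17) - 676*(-300) - 600*17*(-20 + 17)) + 2*(-504) = (-2 + 2*17*(-3) + 202800 - 600*17*(-3)) - 1008 = (-2 - 102 + 202800 - 300*(-102)) - 1008 = (-2 - 102 + 202800 + 30600) - 1008 = 233296 - 1008 = 232288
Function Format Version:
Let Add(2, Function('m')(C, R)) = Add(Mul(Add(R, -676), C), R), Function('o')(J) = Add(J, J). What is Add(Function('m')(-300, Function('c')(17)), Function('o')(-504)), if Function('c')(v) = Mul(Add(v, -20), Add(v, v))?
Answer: 232288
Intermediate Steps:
Function('o')(J) = Mul(2, J)
Function('c')(v) = Mul(2, v, Add(-20, v)) (Function('c')(v) = Mul(Add(-20, v), Mul(2, v)) = Mul(2, v, Add(-20, v)))
Function('m')(C, R) = Add(-2, R, Mul(C, Add(-676, R))) (Function('m')(C, R) = Add(-2, Add(Mul(Add(R, -676), C), R)) = Add(-2, Add(Mul(Add(-676, R), C), R)) = Add(-2, Add(Mul(C, Add(-676, R)), R)) = Add(-2, Add(R, Mul(C, Add(-676, R)))) = Add(-2, R, Mul(C, Add(-676, R))))
Add(Function('m')(-300, Function('c')(17)), Function('o')(-504)) = Add(Add(-2, Mul(2, 17, Add(-20, 17)), Mul(-676, -300), Mul(-300, Mul(2, 17, Add(-20, 17)))), Mul(2, -504)) = Add(Add(-2, Mul(2, 17, -3), 202800, Mul(-300, Mul(2, 17, -3))), -1008) = Add(Add(-2, -102, 202800, Mul(-300, -102)), -1008) = Add(Add(-2, -102, 202800, 30600), -1008) = Add(233296, -1008) = 232288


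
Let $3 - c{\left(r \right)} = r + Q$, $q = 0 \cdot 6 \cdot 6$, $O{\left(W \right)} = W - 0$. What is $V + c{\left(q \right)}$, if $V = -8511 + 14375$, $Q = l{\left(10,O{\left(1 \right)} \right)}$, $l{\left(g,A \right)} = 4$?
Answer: $5863$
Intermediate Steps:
$O{\left(W \right)} = W$ ($O{\left(W \right)} = W + 0 = W$)
$Q = 4$
$V = 5864$
$q = 0$ ($q = 0 \cdot 6 = 0$)
$c{\left(r \right)} = -1 - r$ ($c{\left(r \right)} = 3 - \left(r + 4\right) = 3 - \left(4 + r\right) = -1 - r$)
$V + c{\left(q \right)} = 5864 - 1 = 5863$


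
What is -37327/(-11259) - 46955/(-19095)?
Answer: 82761694/14332707 ≈ 5.7743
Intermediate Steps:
-37327/(-11259) - 46955/(-19095) = -37327*(-1/11259) - 46955*(-1/19095) = 37327/11259 + 9391/3819 = 82761694/14332707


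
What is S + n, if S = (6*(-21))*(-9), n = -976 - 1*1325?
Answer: -1167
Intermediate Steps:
n = -2301 (n = -976 - 1325 = -2301)
S = 1134 (S = -126*(-9) = 1134)
S + n = 1134 - 2301 = -1167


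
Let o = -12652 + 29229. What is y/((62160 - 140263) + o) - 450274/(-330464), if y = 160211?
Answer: -6310102445/5083032016 ≈ -1.2414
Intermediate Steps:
o = 16577
y/((62160 - 140263) + o) - 450274/(-330464) = 160211/((62160 - 140263) + 16577) - 450274/(-330464) = 160211/(-78103 + 16577) - 450274*(-1/330464) = 160211/(-61526) + 225137/165232 = 160211*(-1/61526) + 225137/165232 = -160211/61526 + 225137/165232 = -6310102445/5083032016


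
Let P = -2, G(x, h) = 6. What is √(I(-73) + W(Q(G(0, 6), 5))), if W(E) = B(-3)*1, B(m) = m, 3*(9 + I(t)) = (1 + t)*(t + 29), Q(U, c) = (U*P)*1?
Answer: 6*√29 ≈ 32.311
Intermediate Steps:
Q(U, c) = -2*U (Q(U, c) = (U*(-2))*1 = -2*U*1 = -2*U)
I(t) = -9 + (1 + t)*(29 + t)/3 (I(t) = -9 + ((1 + t)*(t + 29))/3 = -9 + ((1 + t)*(29 + t))/3 = -9 + (1 + t)*(29 + t)/3)
W(E) = -3 (W(E) = -3*1 = -3)
√(I(-73) + W(Q(G(0, 6), 5))) = √((⅔ + 10*(-73) + (⅓)*(-73)²) - 3) = √((⅔ - 730 + (⅓)*5329) - 3) = √((⅔ - 730 + 5329/3) - 3) = √(1047 - 3) = √1044 = 6*√29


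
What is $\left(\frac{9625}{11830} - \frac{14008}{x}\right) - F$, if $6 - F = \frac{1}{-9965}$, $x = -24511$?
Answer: $- \frac{381000916953}{82557214870} \approx -4.615$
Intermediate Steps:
$F = \frac{59791}{9965}$ ($F = 6 - \frac{1}{-9965} = 6 - - \frac{1}{9965} = 6 + \frac{1}{9965} = \frac{59791}{9965} \approx 6.0001$)
$\left(\frac{9625}{11830} - \frac{14008}{x}\right) - F = \left(\frac{9625}{11830} - \frac{14008}{-24511}\right) - \frac{59791}{9965} = \left(9625 \cdot \frac{1}{11830} - - \frac{14008}{24511}\right) - \frac{59791}{9965} = \left(\frac{275}{338} + \frac{14008}{24511}\right) - \frac{59791}{9965} = \frac{11475229}{8284718} - \frac{59791}{9965} = - \frac{381000916953}{82557214870}$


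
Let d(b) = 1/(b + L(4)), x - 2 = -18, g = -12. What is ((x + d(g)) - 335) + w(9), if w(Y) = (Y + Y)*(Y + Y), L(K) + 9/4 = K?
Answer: -1111/41 ≈ -27.098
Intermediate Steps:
x = -16 (x = 2 - 18 = -16)
L(K) = -9/4 + K
w(Y) = 4*Y² (w(Y) = (2*Y)*(2*Y) = 4*Y²)
d(b) = 1/(7/4 + b) (d(b) = 1/(b + (-9/4 + 4)) = 1/(b + 7/4) = 1/(7/4 + b))
((x + d(g)) - 335) + w(9) = ((-16 + 4/(7 + 4*(-12))) - 335) + 4*9² = ((-16 + 4/(7 - 48)) - 335) + 4*81 = ((-16 + 4/(-41)) - 335) + 324 = ((-16 + 4*(-1/41)) - 335) + 324 = ((-16 - 4/41) - 335) + 324 = (-660/41 - 335) + 324 = -14395/41 + 324 = -1111/41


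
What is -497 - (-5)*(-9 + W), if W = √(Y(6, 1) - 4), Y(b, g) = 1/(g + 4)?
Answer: -542 + I*√95 ≈ -542.0 + 9.7468*I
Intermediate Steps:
Y(b, g) = 1/(4 + g)
W = I*√95/5 (W = √(1/(4 + 1) - 4) = √(1/5 - 4) = √(⅕ - 4) = √(-19/5) = I*√95/5 ≈ 1.9494*I)
-497 - (-5)*(-9 + W) = -497 - (-5)*(-9 + I*√95/5) = -497 - (45 - I*√95) = -497 + (-45 + I*√95) = -542 + I*√95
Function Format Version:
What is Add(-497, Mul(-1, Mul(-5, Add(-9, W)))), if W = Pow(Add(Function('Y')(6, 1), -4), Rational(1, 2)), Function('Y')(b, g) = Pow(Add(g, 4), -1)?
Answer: Add(-542, Mul(I, Pow(95, Rational(1, 2)))) ≈ Add(-542.00, Mul(9.7468, I))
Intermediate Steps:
Function('Y')(b, g) = Pow(Add(4, g), -1)
W = Mul(Rational(1, 5), I, Pow(95, Rational(1, 2))) (W = Pow(Add(Pow(Add(4, 1), -1), -4), Rational(1, 2)) = Pow(Add(Pow(5, -1), -4), Rational(1, 2)) = Pow(Add(Rational(1, 5), -4), Rational(1, 2)) = Pow(Rational(-19, 5), Rational(1, 2)) = Mul(Rational(1, 5), I, Pow(95, Rational(1, 2))) ≈ Mul(1.9494, I))
Add(-497, Mul(-1, Mul(-5, Add(-9, W)))) = Add(-497, Mul(-1, Mul(-5, Add(-9, Mul(Rational(1, 5), I, Pow(95, Rational(1, 2))))))) = Add(-497, Mul(-1, Add(45, Mul(-1, I, Pow(95, Rational(1, 2)))))) = Add(-497, Add(-45, Mul(I, Pow(95, Rational(1, 2))))) = Add(-542, Mul(I, Pow(95, Rational(1, 2))))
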